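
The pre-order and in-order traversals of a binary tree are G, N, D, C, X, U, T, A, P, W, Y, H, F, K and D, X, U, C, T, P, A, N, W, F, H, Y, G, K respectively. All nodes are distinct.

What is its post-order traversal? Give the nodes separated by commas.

The first element of pre-order is the root; it splits in-order into left and right subtrees.
Root G: left subtree has 12 nodes {D, X, U, C, T, P, A, N, W, F, H, Y}, right has 1 {K}.
  Root N: left subtree has 7 nodes {D, X, U, C, T, P, A}, right has 4 {W, F, H, Y}.
    Root D: left subtree has 0 nodes { }, right has 6 {X, U, C, T, P, A}.
      Root C: left subtree has 2 nodes {X, U}, right has 3 {T, P, A}.
        Root X: left subtree has 0 nodes { }, right has 1 {U}.
        Root T: left subtree has 0 nodes { }, right has 2 {P, A}.
          Root A: left subtree has 1 node {P}, right has 0 { }.
    Root W: left subtree has 0 nodes { }, right has 3 {F, H, Y}.
      Root Y: left subtree has 2 nodes {F, H}, right has 0 { }.
        Root H: left subtree has 1 node {F}, right has 0 { }.

U, X, P, A, T, C, D, F, H, Y, W, N, K, G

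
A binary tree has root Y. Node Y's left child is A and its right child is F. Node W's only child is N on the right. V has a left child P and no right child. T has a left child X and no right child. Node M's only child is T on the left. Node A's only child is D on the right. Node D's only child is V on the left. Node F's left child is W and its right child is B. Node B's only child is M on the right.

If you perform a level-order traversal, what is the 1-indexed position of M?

Level-order visits nodes level by level from the root, left to right within each level.
Level 0: Y
Level 1: A, F
Level 2: D, W, B
Level 3: V, N, M
Level 4: P, T
Level 5: X
Full level-order sequence: Y, A, F, D, W, B, V, N, M, P, T, X.

9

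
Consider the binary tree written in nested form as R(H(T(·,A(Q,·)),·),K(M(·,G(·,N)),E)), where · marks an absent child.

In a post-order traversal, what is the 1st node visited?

Q

Post-order visits the left subtree, then the right subtree, then the node.
At R: go left to H.
  At H: go left to T.
    At T: no left child.
    At T: go right to A.
      At A: go left to Q.
        Q is a leaf — visit Q.
      At A: no right child.
      Visit A.
    Visit T.
  At H: no right child.
  Visit H.
At R: go right to K.
  At K: go left to M.
    At M: no left child.
    At M: go right to G.
      At G: no left child.
      At G: go right to N.
        N is a leaf — visit N.
      Visit G.
    Visit M.
  At K: go right to E.
    E is a leaf — visit E.
  Visit K.
Visit R.
Full post-order sequence: Q, A, T, H, N, G, M, E, K, R.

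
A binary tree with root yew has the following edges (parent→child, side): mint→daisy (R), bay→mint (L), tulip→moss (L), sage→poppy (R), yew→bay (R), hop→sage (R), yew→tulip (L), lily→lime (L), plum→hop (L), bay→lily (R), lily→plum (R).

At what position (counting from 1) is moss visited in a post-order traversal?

Post-order visits the left subtree, then the right subtree, then the node.
At yew: go left to tulip.
  At tulip: go left to moss.
    moss is a leaf — visit moss.
  At tulip: no right child.
  Visit tulip.
At yew: go right to bay.
  At bay: go left to mint.
    At mint: no left child.
    At mint: go right to daisy.
      daisy is a leaf — visit daisy.
    Visit mint.
  At bay: go right to lily.
    At lily: go left to lime.
      lime is a leaf — visit lime.
    At lily: go right to plum.
      At plum: go left to hop.
        At hop: no left child.
        At hop: go right to sage.
          At sage: no left child.
          At sage: go right to poppy.
            poppy is a leaf — visit poppy.
          Visit sage.
        Visit hop.
      At plum: no right child.
      Visit plum.
    Visit lily.
  Visit bay.
Visit yew.
Full post-order sequence: moss, tulip, daisy, mint, lime, poppy, sage, hop, plum, lily, bay, yew.

1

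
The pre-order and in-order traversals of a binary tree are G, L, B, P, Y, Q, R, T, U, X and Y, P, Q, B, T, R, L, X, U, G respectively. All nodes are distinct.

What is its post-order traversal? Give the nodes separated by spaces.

Y Q P T R B X U L G

The first element of pre-order is the root; it splits in-order into left and right subtrees.
Root G: left subtree has 9 nodes {Y, P, Q, B, T, R, L, X, U}, right has 0 { }.
  Root L: left subtree has 6 nodes {Y, P, Q, B, T, R}, right has 2 {X, U}.
    Root B: left subtree has 3 nodes {Y, P, Q}, right has 2 {T, R}.
      Root P: left subtree has 1 node {Y}, right has 1 {Q}.
      Root R: left subtree has 1 node {T}, right has 0 { }.
    Root U: left subtree has 1 node {X}, right has 0 { }.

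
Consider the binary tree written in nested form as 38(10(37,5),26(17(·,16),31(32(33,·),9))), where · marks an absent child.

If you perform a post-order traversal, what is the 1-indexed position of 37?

1

Post-order visits the left subtree, then the right subtree, then the node.
At 38: go left to 10.
  At 10: go left to 37.
    37 is a leaf — visit 37.
  At 10: go right to 5.
    5 is a leaf — visit 5.
  Visit 10.
At 38: go right to 26.
  At 26: go left to 17.
    At 17: no left child.
    At 17: go right to 16.
      16 is a leaf — visit 16.
    Visit 17.
  At 26: go right to 31.
    At 31: go left to 32.
      At 32: go left to 33.
        33 is a leaf — visit 33.
      At 32: no right child.
      Visit 32.
    At 31: go right to 9.
      9 is a leaf — visit 9.
    Visit 31.
  Visit 26.
Visit 38.
Full post-order sequence: 37, 5, 10, 16, 17, 33, 32, 9, 31, 26, 38.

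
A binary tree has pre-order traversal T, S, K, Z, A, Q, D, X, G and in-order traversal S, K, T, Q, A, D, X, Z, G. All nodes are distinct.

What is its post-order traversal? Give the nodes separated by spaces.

The first element of pre-order is the root; it splits in-order into left and right subtrees.
Root T: left subtree has 2 nodes {S, K}, right has 6 {Q, A, D, X, Z, G}.
  Root S: left subtree has 0 nodes { }, right has 1 {K}.
  Root Z: left subtree has 4 nodes {Q, A, D, X}, right has 1 {G}.
    Root A: left subtree has 1 node {Q}, right has 2 {D, X}.
      Root D: left subtree has 0 nodes { }, right has 1 {X}.

K S Q X D A G Z T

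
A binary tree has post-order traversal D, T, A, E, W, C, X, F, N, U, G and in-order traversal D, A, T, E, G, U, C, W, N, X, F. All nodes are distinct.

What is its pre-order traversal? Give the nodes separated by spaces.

G E A D T U N C W F X

The last element of post-order is the root; it splits in-order into left and right subtrees.
Root G: left subtree has 4 nodes {D, A, T, E}, right has 6 {U, C, W, N, X, F}.
  Root E: left subtree has 3 nodes {D, A, T}, right has 0 { }.
    Root A: left subtree has 1 node {D}, right has 1 {T}.
  Root U: left subtree has 0 nodes { }, right has 5 {C, W, N, X, F}.
    Root N: left subtree has 2 nodes {C, W}, right has 2 {X, F}.
      Root C: left subtree has 0 nodes { }, right has 1 {W}.
      Root F: left subtree has 1 node {X}, right has 0 { }.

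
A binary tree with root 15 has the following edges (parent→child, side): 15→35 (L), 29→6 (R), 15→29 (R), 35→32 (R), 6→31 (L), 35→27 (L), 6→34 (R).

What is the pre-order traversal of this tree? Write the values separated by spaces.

Pre-order visits the node, then its left subtree, then its right subtree.
Visit 15.
At 15: go left to 35.
  Visit 35.
  At 35: go left to 27.
    27 is a leaf — visit 27.
  At 35: go right to 32.
    32 is a leaf — visit 32.
At 15: go right to 29.
  Visit 29.
  At 29: no left child.
  At 29: go right to 6.
    Visit 6.
    At 6: go left to 31.
      31 is a leaf — visit 31.
    At 6: go right to 34.
      34 is a leaf — visit 34.

15 35 27 32 29 6 31 34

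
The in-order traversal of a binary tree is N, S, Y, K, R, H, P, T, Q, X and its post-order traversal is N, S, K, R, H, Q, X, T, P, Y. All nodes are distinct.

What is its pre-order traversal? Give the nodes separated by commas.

Y, S, N, P, H, R, K, T, X, Q

The last element of post-order is the root; it splits in-order into left and right subtrees.
Root Y: left subtree has 2 nodes {N, S}, right has 7 {K, R, H, P, T, Q, X}.
  Root S: left subtree has 1 node {N}, right has 0 { }.
  Root P: left subtree has 3 nodes {K, R, H}, right has 3 {T, Q, X}.
    Root H: left subtree has 2 nodes {K, R}, right has 0 { }.
      Root R: left subtree has 1 node {K}, right has 0 { }.
    Root T: left subtree has 0 nodes { }, right has 2 {Q, X}.
      Root X: left subtree has 1 node {Q}, right has 0 { }.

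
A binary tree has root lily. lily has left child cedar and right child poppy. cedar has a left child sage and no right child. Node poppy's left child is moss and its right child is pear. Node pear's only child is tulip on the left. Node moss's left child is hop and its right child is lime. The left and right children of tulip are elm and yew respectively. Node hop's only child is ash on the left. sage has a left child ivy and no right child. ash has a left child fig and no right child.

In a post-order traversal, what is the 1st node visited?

ivy

Post-order visits the left subtree, then the right subtree, then the node.
At lily: go left to cedar.
  At cedar: go left to sage.
    At sage: go left to ivy.
      ivy is a leaf — visit ivy.
    At sage: no right child.
    Visit sage.
  At cedar: no right child.
  Visit cedar.
At lily: go right to poppy.
  At poppy: go left to moss.
    At moss: go left to hop.
      At hop: go left to ash.
        At ash: go left to fig.
          fig is a leaf — visit fig.
        At ash: no right child.
        Visit ash.
      At hop: no right child.
      Visit hop.
    At moss: go right to lime.
      lime is a leaf — visit lime.
    Visit moss.
  At poppy: go right to pear.
    At pear: go left to tulip.
      At tulip: go left to elm.
        elm is a leaf — visit elm.
      At tulip: go right to yew.
        yew is a leaf — visit yew.
      Visit tulip.
    At pear: no right child.
    Visit pear.
  Visit poppy.
Visit lily.
Full post-order sequence: ivy, sage, cedar, fig, ash, hop, lime, moss, elm, yew, tulip, pear, poppy, lily.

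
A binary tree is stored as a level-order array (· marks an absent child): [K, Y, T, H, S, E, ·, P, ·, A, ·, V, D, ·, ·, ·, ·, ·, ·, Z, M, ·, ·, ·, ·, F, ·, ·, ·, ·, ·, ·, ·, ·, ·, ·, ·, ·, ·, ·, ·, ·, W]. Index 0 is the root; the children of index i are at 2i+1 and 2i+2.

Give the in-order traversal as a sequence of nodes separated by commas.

In-order visits the left subtree, then the node, then the right subtree.
At K: go left to Y.
  At Y: go left to H.
    At H: go left to P.
      P is a leaf — visit P.
    Visit H.
    At H: no right child.
  Visit Y.
  At Y: go right to S.
    At S: go left to A.
      At A: go left to Z.
        Z is a leaf — visit Z.
      Visit A.
      At A: go right to M.
        At M: no left child.
        Visit M.
        At M: go right to W.
          W is a leaf — visit W.
    Visit S.
    At S: no right child.
Visit K.
At K: go right to T.
  At T: go left to E.
    At E: go left to V.
      V is a leaf — visit V.
    Visit E.
    At E: go right to D.
      At D: go left to F.
        F is a leaf — visit F.
      Visit D.
      At D: no right child.
  Visit T.
  At T: no right child.

P, H, Y, Z, A, M, W, S, K, V, E, F, D, T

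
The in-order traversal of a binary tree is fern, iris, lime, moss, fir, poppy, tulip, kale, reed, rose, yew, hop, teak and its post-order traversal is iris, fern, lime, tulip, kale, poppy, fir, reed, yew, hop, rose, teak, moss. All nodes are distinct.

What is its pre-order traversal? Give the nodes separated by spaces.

moss lime fern iris teak rose reed fir poppy kale tulip hop yew

The last element of post-order is the root; it splits in-order into left and right subtrees.
Root moss: left subtree has 3 nodes {fern, iris, lime}, right has 9 {fir, poppy, tulip, kale, reed, rose, yew, hop, teak}.
  Root lime: left subtree has 2 nodes {fern, iris}, right has 0 { }.
    Root fern: left subtree has 0 nodes { }, right has 1 {iris}.
  Root teak: left subtree has 8 nodes {fir, poppy, tulip, kale, reed, rose, yew, hop}, right has 0 { }.
    Root rose: left subtree has 5 nodes {fir, poppy, tulip, kale, reed}, right has 2 {yew, hop}.
      Root reed: left subtree has 4 nodes {fir, poppy, tulip, kale}, right has 0 { }.
        Root fir: left subtree has 0 nodes { }, right has 3 {poppy, tulip, kale}.
          Root poppy: left subtree has 0 nodes { }, right has 2 {tulip, kale}.
            Root kale: left subtree has 1 node {tulip}, right has 0 { }.
      Root hop: left subtree has 1 node {yew}, right has 0 { }.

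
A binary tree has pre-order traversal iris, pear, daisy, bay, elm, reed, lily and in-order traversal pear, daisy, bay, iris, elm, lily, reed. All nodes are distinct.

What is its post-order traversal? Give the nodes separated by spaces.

The first element of pre-order is the root; it splits in-order into left and right subtrees.
Root iris: left subtree has 3 nodes {pear, daisy, bay}, right has 3 {elm, lily, reed}.
  Root pear: left subtree has 0 nodes { }, right has 2 {daisy, bay}.
    Root daisy: left subtree has 0 nodes { }, right has 1 {bay}.
  Root elm: left subtree has 0 nodes { }, right has 2 {lily, reed}.
    Root reed: left subtree has 1 node {lily}, right has 0 { }.

bay daisy pear lily reed elm iris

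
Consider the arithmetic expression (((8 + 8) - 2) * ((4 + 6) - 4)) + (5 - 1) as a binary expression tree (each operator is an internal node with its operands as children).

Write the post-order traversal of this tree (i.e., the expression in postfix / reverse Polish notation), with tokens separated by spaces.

8 8 + 2 - 4 6 + 4 - * 5 1 - +

Post-order on an expression tree gives postfix notation: for each operator, emit left operand, right operand, then the operator.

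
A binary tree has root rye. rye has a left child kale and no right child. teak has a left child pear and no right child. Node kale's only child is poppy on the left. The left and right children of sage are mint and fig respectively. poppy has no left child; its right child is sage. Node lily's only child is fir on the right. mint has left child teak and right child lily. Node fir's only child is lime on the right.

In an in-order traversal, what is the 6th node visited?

fir

In-order visits the left subtree, then the node, then the right subtree.
At rye: go left to kale.
  At kale: go left to poppy.
    At poppy: no left child.
    Visit poppy.
    At poppy: go right to sage.
      At sage: go left to mint.
        At mint: go left to teak.
          At teak: go left to pear.
            pear is a leaf — visit pear.
          Visit teak.
          At teak: no right child.
        Visit mint.
        At mint: go right to lily.
          At lily: no left child.
          Visit lily.
          At lily: go right to fir.
            At fir: no left child.
            Visit fir.
            At fir: go right to lime.
              lime is a leaf — visit lime.
      Visit sage.
      At sage: go right to fig.
        fig is a leaf — visit fig.
  Visit kale.
  At kale: no right child.
Visit rye.
At rye: no right child.
Full in-order sequence: poppy, pear, teak, mint, lily, fir, lime, sage, fig, kale, rye.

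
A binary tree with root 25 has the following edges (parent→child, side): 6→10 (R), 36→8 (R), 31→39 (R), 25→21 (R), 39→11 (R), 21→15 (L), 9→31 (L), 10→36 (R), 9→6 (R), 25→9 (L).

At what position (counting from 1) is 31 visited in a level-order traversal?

Level-order visits nodes level by level from the root, left to right within each level.
Level 0: 25
Level 1: 9, 21
Level 2: 31, 6, 15
Level 3: 39, 10
Level 4: 11, 36
Level 5: 8
Full level-order sequence: 25, 9, 21, 31, 6, 15, 39, 10, 11, 36, 8.

4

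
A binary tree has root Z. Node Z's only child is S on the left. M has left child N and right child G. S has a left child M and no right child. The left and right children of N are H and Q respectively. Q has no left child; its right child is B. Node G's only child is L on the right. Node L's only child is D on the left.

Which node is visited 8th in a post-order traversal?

Post-order visits the left subtree, then the right subtree, then the node.
At Z: go left to S.
  At S: go left to M.
    At M: go left to N.
      At N: go left to H.
        H is a leaf — visit H.
      At N: go right to Q.
        At Q: no left child.
        At Q: go right to B.
          B is a leaf — visit B.
        Visit Q.
      Visit N.
    At M: go right to G.
      At G: no left child.
      At G: go right to L.
        At L: go left to D.
          D is a leaf — visit D.
        At L: no right child.
        Visit L.
      Visit G.
    Visit M.
  At S: no right child.
  Visit S.
At Z: no right child.
Visit Z.
Full post-order sequence: H, B, Q, N, D, L, G, M, S, Z.

M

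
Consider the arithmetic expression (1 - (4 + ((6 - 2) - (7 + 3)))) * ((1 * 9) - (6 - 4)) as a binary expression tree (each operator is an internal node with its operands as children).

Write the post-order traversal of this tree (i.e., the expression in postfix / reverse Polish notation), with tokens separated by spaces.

Post-order on an expression tree gives postfix notation: for each operator, emit left operand, right operand, then the operator.

1 4 6 2 - 7 3 + - + - 1 9 * 6 4 - - *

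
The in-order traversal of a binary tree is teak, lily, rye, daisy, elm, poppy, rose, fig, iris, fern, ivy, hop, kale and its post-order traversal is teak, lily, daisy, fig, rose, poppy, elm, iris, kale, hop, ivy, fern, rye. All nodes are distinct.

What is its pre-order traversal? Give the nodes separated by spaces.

rye lily teak fern iris elm daisy poppy rose fig ivy hop kale

The last element of post-order is the root; it splits in-order into left and right subtrees.
Root rye: left subtree has 2 nodes {teak, lily}, right has 10 {daisy, elm, poppy, rose, fig, iris, fern, ivy, hop, kale}.
  Root lily: left subtree has 1 node {teak}, right has 0 { }.
  Root fern: left subtree has 6 nodes {daisy, elm, poppy, rose, fig, iris}, right has 3 {ivy, hop, kale}.
    Root iris: left subtree has 5 nodes {daisy, elm, poppy, rose, fig}, right has 0 { }.
      Root elm: left subtree has 1 node {daisy}, right has 3 {poppy, rose, fig}.
        Root poppy: left subtree has 0 nodes { }, right has 2 {rose, fig}.
          Root rose: left subtree has 0 nodes { }, right has 1 {fig}.
    Root ivy: left subtree has 0 nodes { }, right has 2 {hop, kale}.
      Root hop: left subtree has 0 nodes { }, right has 1 {kale}.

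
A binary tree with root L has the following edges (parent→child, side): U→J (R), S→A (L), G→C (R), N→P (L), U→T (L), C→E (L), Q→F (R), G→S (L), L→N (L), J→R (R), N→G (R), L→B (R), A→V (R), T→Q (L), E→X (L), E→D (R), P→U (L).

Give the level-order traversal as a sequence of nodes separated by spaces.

Level-order visits nodes level by level from the root, left to right within each level.
Level 0: L
Level 1: N, B
Level 2: P, G
Level 3: U, S, C
Level 4: T, J, A, E
Level 5: Q, R, V, X, D
Level 6: F

L N B P G U S C T J A E Q R V X D F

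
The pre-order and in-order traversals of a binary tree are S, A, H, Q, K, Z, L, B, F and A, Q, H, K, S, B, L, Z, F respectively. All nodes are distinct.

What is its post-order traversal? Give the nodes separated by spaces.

Q K H A B L F Z S

The first element of pre-order is the root; it splits in-order into left and right subtrees.
Root S: left subtree has 4 nodes {A, Q, H, K}, right has 4 {B, L, Z, F}.
  Root A: left subtree has 0 nodes { }, right has 3 {Q, H, K}.
    Root H: left subtree has 1 node {Q}, right has 1 {K}.
  Root Z: left subtree has 2 nodes {B, L}, right has 1 {F}.
    Root L: left subtree has 1 node {B}, right has 0 { }.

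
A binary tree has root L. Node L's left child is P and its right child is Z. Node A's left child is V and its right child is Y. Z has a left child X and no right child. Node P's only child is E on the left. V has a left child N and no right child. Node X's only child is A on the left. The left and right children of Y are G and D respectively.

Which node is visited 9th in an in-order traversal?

In-order visits the left subtree, then the node, then the right subtree.
At L: go left to P.
  At P: go left to E.
    E is a leaf — visit E.
  Visit P.
  At P: no right child.
Visit L.
At L: go right to Z.
  At Z: go left to X.
    At X: go left to A.
      At A: go left to V.
        At V: go left to N.
          N is a leaf — visit N.
        Visit V.
        At V: no right child.
      Visit A.
      At A: go right to Y.
        At Y: go left to G.
          G is a leaf — visit G.
        Visit Y.
        At Y: go right to D.
          D is a leaf — visit D.
    Visit X.
    At X: no right child.
  Visit Z.
  At Z: no right child.
Full in-order sequence: E, P, L, N, V, A, G, Y, D, X, Z.

D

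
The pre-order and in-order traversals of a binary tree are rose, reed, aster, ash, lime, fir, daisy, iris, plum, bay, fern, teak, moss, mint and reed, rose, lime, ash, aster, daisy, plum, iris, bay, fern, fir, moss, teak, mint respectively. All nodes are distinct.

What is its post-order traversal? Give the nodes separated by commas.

The first element of pre-order is the root; it splits in-order into left and right subtrees.
Root rose: left subtree has 1 node {reed}, right has 12 {lime, ash, aster, daisy, plum, iris, bay, fern, fir, moss, teak, mint}.
  Root aster: left subtree has 2 nodes {lime, ash}, right has 9 {daisy, plum, iris, bay, fern, fir, moss, teak, mint}.
    Root ash: left subtree has 1 node {lime}, right has 0 { }.
    Root fir: left subtree has 5 nodes {daisy, plum, iris, bay, fern}, right has 3 {moss, teak, mint}.
      Root daisy: left subtree has 0 nodes { }, right has 4 {plum, iris, bay, fern}.
        Root iris: left subtree has 1 node {plum}, right has 2 {bay, fern}.
          Root bay: left subtree has 0 nodes { }, right has 1 {fern}.
      Root teak: left subtree has 1 node {moss}, right has 1 {mint}.

reed, lime, ash, plum, fern, bay, iris, daisy, moss, mint, teak, fir, aster, rose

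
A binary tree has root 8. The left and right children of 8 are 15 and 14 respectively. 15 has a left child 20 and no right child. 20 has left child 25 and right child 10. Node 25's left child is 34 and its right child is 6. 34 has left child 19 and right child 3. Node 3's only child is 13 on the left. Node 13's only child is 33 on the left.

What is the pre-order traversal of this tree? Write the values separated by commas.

Pre-order visits the node, then its left subtree, then its right subtree.
Visit 8.
At 8: go left to 15.
  Visit 15.
  At 15: go left to 20.
    Visit 20.
    At 20: go left to 25.
      Visit 25.
      At 25: go left to 34.
        Visit 34.
        At 34: go left to 19.
          19 is a leaf — visit 19.
        At 34: go right to 3.
          Visit 3.
          At 3: go left to 13.
            Visit 13.
            At 13: go left to 33.
              33 is a leaf — visit 33.
            At 13: no right child.
          At 3: no right child.
      At 25: go right to 6.
        6 is a leaf — visit 6.
    At 20: go right to 10.
      10 is a leaf — visit 10.
  At 15: no right child.
At 8: go right to 14.
  14 is a leaf — visit 14.

8, 15, 20, 25, 34, 19, 3, 13, 33, 6, 10, 14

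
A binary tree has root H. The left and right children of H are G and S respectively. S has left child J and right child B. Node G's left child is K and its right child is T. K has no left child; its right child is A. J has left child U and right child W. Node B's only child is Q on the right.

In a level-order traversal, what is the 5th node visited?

Level-order visits nodes level by level from the root, left to right within each level.
Level 0: H
Level 1: G, S
Level 2: K, T, J, B
Level 3: A, U, W, Q
Full level-order sequence: H, G, S, K, T, J, B, A, U, W, Q.

T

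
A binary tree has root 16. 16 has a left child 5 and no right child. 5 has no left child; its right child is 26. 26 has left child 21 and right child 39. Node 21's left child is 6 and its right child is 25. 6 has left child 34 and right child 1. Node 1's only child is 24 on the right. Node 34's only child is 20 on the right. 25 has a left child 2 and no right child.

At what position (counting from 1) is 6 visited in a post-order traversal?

5

Post-order visits the left subtree, then the right subtree, then the node.
At 16: go left to 5.
  At 5: no left child.
  At 5: go right to 26.
    At 26: go left to 21.
      At 21: go left to 6.
        At 6: go left to 34.
          At 34: no left child.
          At 34: go right to 20.
            20 is a leaf — visit 20.
          Visit 34.
        At 6: go right to 1.
          At 1: no left child.
          At 1: go right to 24.
            24 is a leaf — visit 24.
          Visit 1.
        Visit 6.
      At 21: go right to 25.
        At 25: go left to 2.
          2 is a leaf — visit 2.
        At 25: no right child.
        Visit 25.
      Visit 21.
    At 26: go right to 39.
      39 is a leaf — visit 39.
    Visit 26.
  Visit 5.
At 16: no right child.
Visit 16.
Full post-order sequence: 20, 34, 24, 1, 6, 2, 25, 21, 39, 26, 5, 16.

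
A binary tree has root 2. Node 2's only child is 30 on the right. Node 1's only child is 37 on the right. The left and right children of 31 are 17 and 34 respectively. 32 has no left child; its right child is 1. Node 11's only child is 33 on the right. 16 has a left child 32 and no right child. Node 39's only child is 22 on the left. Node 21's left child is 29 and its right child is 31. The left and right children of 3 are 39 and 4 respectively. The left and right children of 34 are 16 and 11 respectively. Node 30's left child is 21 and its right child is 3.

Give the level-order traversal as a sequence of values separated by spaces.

2 30 21 3 29 31 39 4 17 34 22 16 11 32 33 1 37

Level-order visits nodes level by level from the root, left to right within each level.
Level 0: 2
Level 1: 30
Level 2: 21, 3
Level 3: 29, 31, 39, 4
Level 4: 17, 34, 22
Level 5: 16, 11
Level 6: 32, 33
Level 7: 1
Level 8: 37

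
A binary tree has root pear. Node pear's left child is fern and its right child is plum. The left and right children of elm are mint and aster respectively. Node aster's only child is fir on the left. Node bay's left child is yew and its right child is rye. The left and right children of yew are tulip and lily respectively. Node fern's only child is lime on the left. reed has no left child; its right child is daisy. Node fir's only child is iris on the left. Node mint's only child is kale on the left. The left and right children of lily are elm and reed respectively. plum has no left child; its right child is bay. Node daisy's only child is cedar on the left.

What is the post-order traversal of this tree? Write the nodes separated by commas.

lime, fern, tulip, kale, mint, iris, fir, aster, elm, cedar, daisy, reed, lily, yew, rye, bay, plum, pear

Post-order visits the left subtree, then the right subtree, then the node.
At pear: go left to fern.
  At fern: go left to lime.
    lime is a leaf — visit lime.
  At fern: no right child.
  Visit fern.
At pear: go right to plum.
  At plum: no left child.
  At plum: go right to bay.
    At bay: go left to yew.
      At yew: go left to tulip.
        tulip is a leaf — visit tulip.
      At yew: go right to lily.
        At lily: go left to elm.
          At elm: go left to mint.
            At mint: go left to kale.
              kale is a leaf — visit kale.
            At mint: no right child.
            Visit mint.
          At elm: go right to aster.
            At aster: go left to fir.
              At fir: go left to iris.
                iris is a leaf — visit iris.
              At fir: no right child.
              Visit fir.
            At aster: no right child.
            Visit aster.
          Visit elm.
        At lily: go right to reed.
          At reed: no left child.
          At reed: go right to daisy.
            At daisy: go left to cedar.
              cedar is a leaf — visit cedar.
            At daisy: no right child.
            Visit daisy.
          Visit reed.
        Visit lily.
      Visit yew.
    At bay: go right to rye.
      rye is a leaf — visit rye.
    Visit bay.
  Visit plum.
Visit pear.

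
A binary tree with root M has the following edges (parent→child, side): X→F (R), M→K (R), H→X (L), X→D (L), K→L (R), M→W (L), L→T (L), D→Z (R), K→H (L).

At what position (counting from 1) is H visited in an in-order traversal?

In-order visits the left subtree, then the node, then the right subtree.
At M: go left to W.
  W is a leaf — visit W.
Visit M.
At M: go right to K.
  At K: go left to H.
    At H: go left to X.
      At X: go left to D.
        At D: no left child.
        Visit D.
        At D: go right to Z.
          Z is a leaf — visit Z.
      Visit X.
      At X: go right to F.
        F is a leaf — visit F.
    Visit H.
    At H: no right child.
  Visit K.
  At K: go right to L.
    At L: go left to T.
      T is a leaf — visit T.
    Visit L.
    At L: no right child.
Full in-order sequence: W, M, D, Z, X, F, H, K, T, L.

7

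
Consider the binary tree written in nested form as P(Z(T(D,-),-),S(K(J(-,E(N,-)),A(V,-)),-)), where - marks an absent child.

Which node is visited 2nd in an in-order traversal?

In-order visits the left subtree, then the node, then the right subtree.
At P: go left to Z.
  At Z: go left to T.
    At T: go left to D.
      D is a leaf — visit D.
    Visit T.
    At T: no right child.
  Visit Z.
  At Z: no right child.
Visit P.
At P: go right to S.
  At S: go left to K.
    At K: go left to J.
      At J: no left child.
      Visit J.
      At J: go right to E.
        At E: go left to N.
          N is a leaf — visit N.
        Visit E.
        At E: no right child.
    Visit K.
    At K: go right to A.
      At A: go left to V.
        V is a leaf — visit V.
      Visit A.
      At A: no right child.
  Visit S.
  At S: no right child.
Full in-order sequence: D, T, Z, P, J, N, E, K, V, A, S.

T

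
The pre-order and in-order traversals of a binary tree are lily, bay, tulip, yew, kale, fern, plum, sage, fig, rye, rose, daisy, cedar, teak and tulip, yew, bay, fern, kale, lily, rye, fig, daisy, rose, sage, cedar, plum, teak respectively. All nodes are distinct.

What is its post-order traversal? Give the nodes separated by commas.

yew, tulip, fern, kale, bay, rye, daisy, rose, fig, cedar, sage, teak, plum, lily

The first element of pre-order is the root; it splits in-order into left and right subtrees.
Root lily: left subtree has 5 nodes {tulip, yew, bay, fern, kale}, right has 8 {rye, fig, daisy, rose, sage, cedar, plum, teak}.
  Root bay: left subtree has 2 nodes {tulip, yew}, right has 2 {fern, kale}.
    Root tulip: left subtree has 0 nodes { }, right has 1 {yew}.
    Root kale: left subtree has 1 node {fern}, right has 0 { }.
  Root plum: left subtree has 6 nodes {rye, fig, daisy, rose, sage, cedar}, right has 1 {teak}.
    Root sage: left subtree has 4 nodes {rye, fig, daisy, rose}, right has 1 {cedar}.
      Root fig: left subtree has 1 node {rye}, right has 2 {daisy, rose}.
        Root rose: left subtree has 1 node {daisy}, right has 0 { }.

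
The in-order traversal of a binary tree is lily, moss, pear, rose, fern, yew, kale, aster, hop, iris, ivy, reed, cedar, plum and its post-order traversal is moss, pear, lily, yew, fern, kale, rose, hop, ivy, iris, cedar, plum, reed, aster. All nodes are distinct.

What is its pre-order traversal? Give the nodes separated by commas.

The last element of post-order is the root; it splits in-order into left and right subtrees.
Root aster: left subtree has 7 nodes {lily, moss, pear, rose, fern, yew, kale}, right has 6 {hop, iris, ivy, reed, cedar, plum}.
  Root rose: left subtree has 3 nodes {lily, moss, pear}, right has 3 {fern, yew, kale}.
    Root lily: left subtree has 0 nodes { }, right has 2 {moss, pear}.
      Root pear: left subtree has 1 node {moss}, right has 0 { }.
    Root kale: left subtree has 2 nodes {fern, yew}, right has 0 { }.
      Root fern: left subtree has 0 nodes { }, right has 1 {yew}.
  Root reed: left subtree has 3 nodes {hop, iris, ivy}, right has 2 {cedar, plum}.
    Root iris: left subtree has 1 node {hop}, right has 1 {ivy}.
    Root plum: left subtree has 1 node {cedar}, right has 0 { }.

aster, rose, lily, pear, moss, kale, fern, yew, reed, iris, hop, ivy, plum, cedar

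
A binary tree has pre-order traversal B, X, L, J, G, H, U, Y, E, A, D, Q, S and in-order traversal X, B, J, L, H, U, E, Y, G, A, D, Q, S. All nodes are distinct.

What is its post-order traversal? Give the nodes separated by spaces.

The first element of pre-order is the root; it splits in-order into left and right subtrees.
Root B: left subtree has 1 node {X}, right has 11 {J, L, H, U, E, Y, G, A, D, Q, S}.
  Root L: left subtree has 1 node {J}, right has 9 {H, U, E, Y, G, A, D, Q, S}.
    Root G: left subtree has 4 nodes {H, U, E, Y}, right has 4 {A, D, Q, S}.
      Root H: left subtree has 0 nodes { }, right has 3 {U, E, Y}.
        Root U: left subtree has 0 nodes { }, right has 2 {E, Y}.
          Root Y: left subtree has 1 node {E}, right has 0 { }.
      Root A: left subtree has 0 nodes { }, right has 3 {D, Q, S}.
        Root D: left subtree has 0 nodes { }, right has 2 {Q, S}.
          Root Q: left subtree has 0 nodes { }, right has 1 {S}.

X J E Y U H S Q D A G L B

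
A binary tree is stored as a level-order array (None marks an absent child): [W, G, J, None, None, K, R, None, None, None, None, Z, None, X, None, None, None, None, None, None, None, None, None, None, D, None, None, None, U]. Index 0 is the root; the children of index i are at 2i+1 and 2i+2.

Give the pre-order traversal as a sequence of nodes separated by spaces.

W G J K Z D R X U

Pre-order visits the node, then its left subtree, then its right subtree.
Visit W.
At W: go left to G.
  G is a leaf — visit G.
At W: go right to J.
  Visit J.
  At J: go left to K.
    Visit K.
    At K: go left to Z.
      Visit Z.
      At Z: no left child.
      At Z: go right to D.
        D is a leaf — visit D.
    At K: no right child.
  At J: go right to R.
    Visit R.
    At R: go left to X.
      Visit X.
      At X: no left child.
      At X: go right to U.
        U is a leaf — visit U.
    At R: no right child.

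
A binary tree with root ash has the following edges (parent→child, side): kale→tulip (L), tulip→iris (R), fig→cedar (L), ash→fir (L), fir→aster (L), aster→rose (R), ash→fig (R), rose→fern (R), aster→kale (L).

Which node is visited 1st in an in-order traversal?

tulip

In-order visits the left subtree, then the node, then the right subtree.
At ash: go left to fir.
  At fir: go left to aster.
    At aster: go left to kale.
      At kale: go left to tulip.
        At tulip: no left child.
        Visit tulip.
        At tulip: go right to iris.
          iris is a leaf — visit iris.
      Visit kale.
      At kale: no right child.
    Visit aster.
    At aster: go right to rose.
      At rose: no left child.
      Visit rose.
      At rose: go right to fern.
        fern is a leaf — visit fern.
  Visit fir.
  At fir: no right child.
Visit ash.
At ash: go right to fig.
  At fig: go left to cedar.
    cedar is a leaf — visit cedar.
  Visit fig.
  At fig: no right child.
Full in-order sequence: tulip, iris, kale, aster, rose, fern, fir, ash, cedar, fig.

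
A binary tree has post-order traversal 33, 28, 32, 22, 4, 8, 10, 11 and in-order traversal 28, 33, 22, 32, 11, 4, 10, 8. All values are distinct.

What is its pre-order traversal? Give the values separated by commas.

11, 22, 28, 33, 32, 10, 4, 8

The last element of post-order is the root; it splits in-order into left and right subtrees.
Root 11: left subtree has 4 nodes {28, 33, 22, 32}, right has 3 {4, 10, 8}.
  Root 22: left subtree has 2 nodes {28, 33}, right has 1 {32}.
    Root 28: left subtree has 0 nodes { }, right has 1 {33}.
  Root 10: left subtree has 1 node {4}, right has 1 {8}.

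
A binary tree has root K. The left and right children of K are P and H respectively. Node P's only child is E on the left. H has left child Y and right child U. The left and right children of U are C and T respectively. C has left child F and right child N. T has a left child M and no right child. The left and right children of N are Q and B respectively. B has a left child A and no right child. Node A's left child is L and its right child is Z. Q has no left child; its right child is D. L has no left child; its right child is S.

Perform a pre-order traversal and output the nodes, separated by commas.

K, P, E, H, Y, U, C, F, N, Q, D, B, A, L, S, Z, T, M

Pre-order visits the node, then its left subtree, then its right subtree.
Visit K.
At K: go left to P.
  Visit P.
  At P: go left to E.
    E is a leaf — visit E.
  At P: no right child.
At K: go right to H.
  Visit H.
  At H: go left to Y.
    Y is a leaf — visit Y.
  At H: go right to U.
    Visit U.
    At U: go left to C.
      Visit C.
      At C: go left to F.
        F is a leaf — visit F.
      At C: go right to N.
        Visit N.
        At N: go left to Q.
          Visit Q.
          At Q: no left child.
          At Q: go right to D.
            D is a leaf — visit D.
        At N: go right to B.
          Visit B.
          At B: go left to A.
            Visit A.
            At A: go left to L.
              Visit L.
              At L: no left child.
              At L: go right to S.
                S is a leaf — visit S.
            At A: go right to Z.
              Z is a leaf — visit Z.
          At B: no right child.
    At U: go right to T.
      Visit T.
      At T: go left to M.
        M is a leaf — visit M.
      At T: no right child.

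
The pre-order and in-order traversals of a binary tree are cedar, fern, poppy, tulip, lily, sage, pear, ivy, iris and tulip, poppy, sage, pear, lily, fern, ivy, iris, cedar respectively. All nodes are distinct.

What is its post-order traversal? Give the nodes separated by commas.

tulip, pear, sage, lily, poppy, iris, ivy, fern, cedar

The first element of pre-order is the root; it splits in-order into left and right subtrees.
Root cedar: left subtree has 8 nodes {tulip, poppy, sage, pear, lily, fern, ivy, iris}, right has 0 { }.
  Root fern: left subtree has 5 nodes {tulip, poppy, sage, pear, lily}, right has 2 {ivy, iris}.
    Root poppy: left subtree has 1 node {tulip}, right has 3 {sage, pear, lily}.
      Root lily: left subtree has 2 nodes {sage, pear}, right has 0 { }.
        Root sage: left subtree has 0 nodes { }, right has 1 {pear}.
    Root ivy: left subtree has 0 nodes { }, right has 1 {iris}.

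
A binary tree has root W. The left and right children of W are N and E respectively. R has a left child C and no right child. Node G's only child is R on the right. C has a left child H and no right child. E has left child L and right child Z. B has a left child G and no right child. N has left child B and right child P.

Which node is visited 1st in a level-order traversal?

Level-order visits nodes level by level from the root, left to right within each level.
Level 0: W
Level 1: N, E
Level 2: B, P, L, Z
Level 3: G
Level 4: R
Level 5: C
Level 6: H
Full level-order sequence: W, N, E, B, P, L, Z, G, R, C, H.

W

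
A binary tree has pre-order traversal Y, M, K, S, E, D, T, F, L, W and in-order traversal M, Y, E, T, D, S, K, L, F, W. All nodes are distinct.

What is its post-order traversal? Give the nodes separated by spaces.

M T D E S L W F K Y

The first element of pre-order is the root; it splits in-order into left and right subtrees.
Root Y: left subtree has 1 node {M}, right has 8 {E, T, D, S, K, L, F, W}.
  Root K: left subtree has 4 nodes {E, T, D, S}, right has 3 {L, F, W}.
    Root S: left subtree has 3 nodes {E, T, D}, right has 0 { }.
      Root E: left subtree has 0 nodes { }, right has 2 {T, D}.
        Root D: left subtree has 1 node {T}, right has 0 { }.
    Root F: left subtree has 1 node {L}, right has 1 {W}.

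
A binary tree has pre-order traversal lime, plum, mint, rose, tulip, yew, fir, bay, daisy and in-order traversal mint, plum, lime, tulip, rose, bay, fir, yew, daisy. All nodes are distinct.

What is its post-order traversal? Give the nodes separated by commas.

The first element of pre-order is the root; it splits in-order into left and right subtrees.
Root lime: left subtree has 2 nodes {mint, plum}, right has 6 {tulip, rose, bay, fir, yew, daisy}.
  Root plum: left subtree has 1 node {mint}, right has 0 { }.
  Root rose: left subtree has 1 node {tulip}, right has 4 {bay, fir, yew, daisy}.
    Root yew: left subtree has 2 nodes {bay, fir}, right has 1 {daisy}.
      Root fir: left subtree has 1 node {bay}, right has 0 { }.

mint, plum, tulip, bay, fir, daisy, yew, rose, lime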